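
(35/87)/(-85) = -0.00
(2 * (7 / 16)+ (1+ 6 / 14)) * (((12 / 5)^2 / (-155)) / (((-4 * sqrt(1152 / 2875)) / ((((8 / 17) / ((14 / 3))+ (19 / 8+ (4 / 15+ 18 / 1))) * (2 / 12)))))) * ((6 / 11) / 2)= 38210187 * sqrt(230) / 18179392000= 0.03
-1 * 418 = -418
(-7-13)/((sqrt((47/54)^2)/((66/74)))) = -35640/1739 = -20.49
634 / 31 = 20.45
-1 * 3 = -3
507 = 507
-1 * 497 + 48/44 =-5455/11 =-495.91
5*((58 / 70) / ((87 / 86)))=86 / 21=4.10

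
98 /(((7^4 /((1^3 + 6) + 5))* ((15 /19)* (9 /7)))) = 152 /315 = 0.48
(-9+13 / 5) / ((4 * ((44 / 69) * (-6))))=23 / 55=0.42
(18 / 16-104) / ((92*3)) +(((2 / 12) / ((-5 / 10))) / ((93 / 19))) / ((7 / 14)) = -0.51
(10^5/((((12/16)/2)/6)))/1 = 1600000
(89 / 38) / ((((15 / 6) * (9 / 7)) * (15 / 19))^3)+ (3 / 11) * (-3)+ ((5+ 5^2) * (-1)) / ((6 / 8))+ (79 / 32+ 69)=3333639742151 / 108256500000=30.79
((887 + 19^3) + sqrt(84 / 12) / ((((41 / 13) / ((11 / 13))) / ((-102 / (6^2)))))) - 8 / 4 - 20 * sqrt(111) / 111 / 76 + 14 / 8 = -187 * sqrt(7) / 246 - 5 * sqrt(111) / 2109 + 30983 / 4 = 7743.71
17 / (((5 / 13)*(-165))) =-221 / 825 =-0.27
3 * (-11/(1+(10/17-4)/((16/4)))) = -1122/5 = -224.40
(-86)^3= -636056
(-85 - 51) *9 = -1224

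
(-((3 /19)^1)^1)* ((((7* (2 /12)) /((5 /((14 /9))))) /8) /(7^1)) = -7 /6840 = -0.00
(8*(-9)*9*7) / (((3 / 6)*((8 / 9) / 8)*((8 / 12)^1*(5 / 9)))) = -1102248 / 5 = -220449.60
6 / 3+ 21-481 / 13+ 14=0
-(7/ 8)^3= -343/ 512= -0.67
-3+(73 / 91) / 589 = -160724 / 53599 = -3.00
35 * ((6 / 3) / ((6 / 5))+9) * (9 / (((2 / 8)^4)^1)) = 860160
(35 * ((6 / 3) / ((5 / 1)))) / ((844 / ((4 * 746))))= 10444 / 211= 49.50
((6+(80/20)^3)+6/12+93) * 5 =1635/2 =817.50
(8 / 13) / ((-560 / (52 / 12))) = -0.00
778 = 778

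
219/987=73/329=0.22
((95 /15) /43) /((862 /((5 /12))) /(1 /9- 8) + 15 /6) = -13490 /23789793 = -0.00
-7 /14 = -1 /2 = -0.50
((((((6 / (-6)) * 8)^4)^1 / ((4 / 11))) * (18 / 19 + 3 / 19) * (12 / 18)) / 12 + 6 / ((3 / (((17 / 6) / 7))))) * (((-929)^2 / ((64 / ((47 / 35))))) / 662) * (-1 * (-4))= 3735723887919 / 49305760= 75766.48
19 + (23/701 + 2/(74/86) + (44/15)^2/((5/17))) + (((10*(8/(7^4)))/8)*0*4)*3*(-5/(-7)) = 1476821044/29179125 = 50.61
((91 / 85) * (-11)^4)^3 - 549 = 2365028609936866066 / 614125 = 3851054117544.26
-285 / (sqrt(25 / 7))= -57 * sqrt(7)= -150.81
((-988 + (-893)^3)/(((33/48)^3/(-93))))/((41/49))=13292110890455040/54571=243574625542.05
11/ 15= 0.73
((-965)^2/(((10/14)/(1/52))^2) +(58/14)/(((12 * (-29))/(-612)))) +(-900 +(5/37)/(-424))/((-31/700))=24169301201001/1150652048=21004.87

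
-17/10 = -1.70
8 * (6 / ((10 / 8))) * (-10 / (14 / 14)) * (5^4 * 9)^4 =-384433593750000000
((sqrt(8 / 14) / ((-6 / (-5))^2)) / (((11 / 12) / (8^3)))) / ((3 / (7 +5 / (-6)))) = 473600 * sqrt(7) / 2079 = 602.71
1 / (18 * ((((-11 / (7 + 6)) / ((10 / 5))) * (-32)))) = 0.00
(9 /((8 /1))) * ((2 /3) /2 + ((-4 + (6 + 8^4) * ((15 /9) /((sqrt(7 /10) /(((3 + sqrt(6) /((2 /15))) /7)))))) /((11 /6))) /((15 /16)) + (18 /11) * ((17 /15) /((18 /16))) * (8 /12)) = -443 /440 + 21096 * sqrt(70) /77 + 105480 * sqrt(105) /77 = 16328.22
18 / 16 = 9 / 8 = 1.12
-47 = -47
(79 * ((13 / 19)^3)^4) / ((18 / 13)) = 23927133420787987 / 39839668543190898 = 0.60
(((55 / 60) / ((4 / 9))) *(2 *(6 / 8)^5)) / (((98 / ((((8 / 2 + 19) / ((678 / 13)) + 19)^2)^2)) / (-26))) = -792822390897960423 / 21370943700992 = -37098.15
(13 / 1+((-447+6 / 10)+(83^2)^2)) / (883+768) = 237289438 / 8255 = 28744.93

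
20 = 20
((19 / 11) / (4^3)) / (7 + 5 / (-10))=19 / 4576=0.00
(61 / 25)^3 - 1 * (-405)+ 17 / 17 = 6570731 / 15625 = 420.53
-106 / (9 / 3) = -106 / 3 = -35.33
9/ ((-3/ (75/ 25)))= -9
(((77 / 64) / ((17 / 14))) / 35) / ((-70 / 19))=-209 / 27200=-0.01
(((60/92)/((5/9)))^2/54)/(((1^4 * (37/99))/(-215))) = -574695/39146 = -14.68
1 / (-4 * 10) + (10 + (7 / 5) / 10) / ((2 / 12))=12163 / 200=60.82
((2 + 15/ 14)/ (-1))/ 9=-43/ 126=-0.34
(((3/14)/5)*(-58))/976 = -87/34160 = -0.00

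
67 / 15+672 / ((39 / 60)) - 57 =191356 / 195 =981.31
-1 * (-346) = 346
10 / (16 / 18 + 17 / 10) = 900 / 233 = 3.86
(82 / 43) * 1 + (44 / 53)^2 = 313586 / 120787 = 2.60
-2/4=-1/2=-0.50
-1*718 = -718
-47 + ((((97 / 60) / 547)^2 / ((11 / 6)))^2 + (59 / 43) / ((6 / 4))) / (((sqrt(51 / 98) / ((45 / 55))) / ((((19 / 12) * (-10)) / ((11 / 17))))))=-47 - 20400911411492454238039 * sqrt(102) / 8116167356036266032000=-72.39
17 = 17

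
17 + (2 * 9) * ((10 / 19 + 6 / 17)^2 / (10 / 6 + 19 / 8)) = 206881913 / 10119913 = 20.44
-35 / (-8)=35 / 8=4.38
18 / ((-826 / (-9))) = 81 / 413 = 0.20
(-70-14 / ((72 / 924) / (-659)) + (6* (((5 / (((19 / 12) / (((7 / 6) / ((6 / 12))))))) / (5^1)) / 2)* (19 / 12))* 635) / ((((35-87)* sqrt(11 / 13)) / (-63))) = 161705.08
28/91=4/13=0.31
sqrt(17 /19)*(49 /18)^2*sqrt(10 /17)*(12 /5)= 2401*sqrt(190) /2565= 12.90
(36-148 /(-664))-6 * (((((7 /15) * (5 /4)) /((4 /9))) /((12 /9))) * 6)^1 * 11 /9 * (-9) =565775 /1328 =426.04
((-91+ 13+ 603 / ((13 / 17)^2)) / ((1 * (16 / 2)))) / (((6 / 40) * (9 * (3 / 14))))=1879325 / 4563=411.86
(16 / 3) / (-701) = -16 / 2103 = -0.01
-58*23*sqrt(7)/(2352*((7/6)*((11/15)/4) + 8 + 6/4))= -10005*sqrt(7)/171353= -0.15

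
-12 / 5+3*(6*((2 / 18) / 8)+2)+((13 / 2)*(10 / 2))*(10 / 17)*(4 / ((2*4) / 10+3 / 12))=547489 / 7140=76.68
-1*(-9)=9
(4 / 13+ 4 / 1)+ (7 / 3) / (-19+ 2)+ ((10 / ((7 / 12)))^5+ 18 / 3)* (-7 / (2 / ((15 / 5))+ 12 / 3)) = -24746396216014 / 11143041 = -2220793.79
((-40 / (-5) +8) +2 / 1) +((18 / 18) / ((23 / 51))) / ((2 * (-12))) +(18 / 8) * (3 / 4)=7211 / 368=19.60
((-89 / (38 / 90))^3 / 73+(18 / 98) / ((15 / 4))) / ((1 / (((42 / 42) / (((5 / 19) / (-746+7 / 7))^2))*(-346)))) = 120898834859232109986 / 339815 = 355778393711967.13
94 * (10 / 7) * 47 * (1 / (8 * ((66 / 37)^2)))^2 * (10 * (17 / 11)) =1759509200825 / 11688437376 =150.53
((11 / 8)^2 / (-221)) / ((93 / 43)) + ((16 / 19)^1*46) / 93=332617 / 806208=0.41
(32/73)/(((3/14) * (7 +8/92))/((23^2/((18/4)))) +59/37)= 0.27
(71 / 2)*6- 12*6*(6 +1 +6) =-723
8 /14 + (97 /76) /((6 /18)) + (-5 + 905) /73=649693 /38836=16.73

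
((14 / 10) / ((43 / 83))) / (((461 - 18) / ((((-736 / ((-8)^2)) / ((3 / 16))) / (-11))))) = 106904 / 3143085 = 0.03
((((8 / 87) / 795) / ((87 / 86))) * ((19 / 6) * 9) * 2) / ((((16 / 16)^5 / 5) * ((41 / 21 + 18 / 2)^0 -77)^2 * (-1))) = -43 / 7621983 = -0.00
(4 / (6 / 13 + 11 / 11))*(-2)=-104 / 19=-5.47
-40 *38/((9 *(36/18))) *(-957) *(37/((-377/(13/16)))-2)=-1008425/6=-168070.83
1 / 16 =0.06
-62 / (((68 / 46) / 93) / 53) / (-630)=1171459 / 3570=328.14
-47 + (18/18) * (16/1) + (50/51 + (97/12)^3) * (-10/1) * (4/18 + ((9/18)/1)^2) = -78685429/31104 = -2529.75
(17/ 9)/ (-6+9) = 17/ 27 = 0.63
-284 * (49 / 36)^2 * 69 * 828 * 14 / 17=-1262508226 / 51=-24755063.25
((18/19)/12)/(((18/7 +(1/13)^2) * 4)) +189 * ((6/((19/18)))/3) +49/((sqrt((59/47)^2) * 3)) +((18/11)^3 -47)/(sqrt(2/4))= 30443429653/82030296 -56725 * sqrt(2)/1331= 310.85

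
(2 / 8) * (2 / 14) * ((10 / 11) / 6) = 5 / 924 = 0.01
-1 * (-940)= 940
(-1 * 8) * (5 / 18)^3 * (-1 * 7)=875 / 729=1.20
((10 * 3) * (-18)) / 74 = -270 / 37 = -7.30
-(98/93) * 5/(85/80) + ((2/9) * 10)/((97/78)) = -486440/153357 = -3.17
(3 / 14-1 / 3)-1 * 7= -299 / 42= -7.12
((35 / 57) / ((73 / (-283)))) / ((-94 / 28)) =138670 / 195567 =0.71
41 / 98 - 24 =-2311 / 98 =-23.58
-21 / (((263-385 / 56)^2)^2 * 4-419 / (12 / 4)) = -64512 / 52879712441347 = -0.00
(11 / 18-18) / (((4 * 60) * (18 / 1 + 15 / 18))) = -313 / 81360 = -0.00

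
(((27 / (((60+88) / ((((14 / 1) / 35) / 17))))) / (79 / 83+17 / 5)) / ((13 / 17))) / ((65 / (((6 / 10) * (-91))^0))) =747 / 37643060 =0.00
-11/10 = -1.10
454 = 454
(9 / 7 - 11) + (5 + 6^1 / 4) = -3.21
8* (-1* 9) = -72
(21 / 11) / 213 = 7 / 781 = 0.01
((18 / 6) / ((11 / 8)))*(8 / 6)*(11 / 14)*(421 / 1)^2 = 2835856 / 7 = 405122.29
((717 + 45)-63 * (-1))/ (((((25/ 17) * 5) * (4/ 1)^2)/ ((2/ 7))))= 561/ 280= 2.00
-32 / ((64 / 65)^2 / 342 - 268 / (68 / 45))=393026400 / 2178227309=0.18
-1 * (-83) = 83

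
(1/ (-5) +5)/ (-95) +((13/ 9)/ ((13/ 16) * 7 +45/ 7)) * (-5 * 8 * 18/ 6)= -14.36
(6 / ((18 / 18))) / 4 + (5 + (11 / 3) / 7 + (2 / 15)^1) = 501 / 70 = 7.16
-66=-66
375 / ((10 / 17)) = 1275 / 2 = 637.50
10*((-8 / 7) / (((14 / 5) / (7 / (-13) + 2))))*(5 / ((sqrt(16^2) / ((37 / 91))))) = -87875 / 115934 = -0.76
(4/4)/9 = 1/9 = 0.11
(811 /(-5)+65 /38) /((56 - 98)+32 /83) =2530919 /656260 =3.86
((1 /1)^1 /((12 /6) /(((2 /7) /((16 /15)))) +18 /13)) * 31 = 6045 /1726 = 3.50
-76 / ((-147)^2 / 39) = -0.14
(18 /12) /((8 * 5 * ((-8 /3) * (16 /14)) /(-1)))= 63 /5120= 0.01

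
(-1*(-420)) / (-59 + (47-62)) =-210 / 37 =-5.68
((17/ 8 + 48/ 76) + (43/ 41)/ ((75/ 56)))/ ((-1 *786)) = -1654441/ 367376400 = -0.00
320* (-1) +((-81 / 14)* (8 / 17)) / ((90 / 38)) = -191084 / 595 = -321.15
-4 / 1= -4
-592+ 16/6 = -1768/3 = -589.33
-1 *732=-732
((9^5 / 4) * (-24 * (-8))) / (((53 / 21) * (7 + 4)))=59521392 / 583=102095.01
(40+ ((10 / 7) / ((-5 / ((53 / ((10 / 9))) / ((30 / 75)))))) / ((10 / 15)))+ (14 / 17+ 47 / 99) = -462233 / 47124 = -9.81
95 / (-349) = -95 / 349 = -0.27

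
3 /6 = 1 /2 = 0.50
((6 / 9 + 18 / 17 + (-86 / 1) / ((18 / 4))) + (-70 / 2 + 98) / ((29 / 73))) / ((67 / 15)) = 3132535 / 99093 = 31.61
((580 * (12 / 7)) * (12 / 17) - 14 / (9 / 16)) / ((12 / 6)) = 362512 / 1071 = 338.48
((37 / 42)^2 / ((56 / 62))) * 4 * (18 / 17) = 42439 / 11662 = 3.64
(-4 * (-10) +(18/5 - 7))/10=183/50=3.66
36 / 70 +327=11463 / 35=327.51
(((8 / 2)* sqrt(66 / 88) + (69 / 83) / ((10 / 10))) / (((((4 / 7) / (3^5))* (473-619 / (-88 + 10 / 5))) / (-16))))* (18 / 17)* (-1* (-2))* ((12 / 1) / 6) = -84260736* sqrt(3) / 702049-2906995392 / 58270067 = -257.77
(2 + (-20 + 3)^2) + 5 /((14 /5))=4099 /14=292.79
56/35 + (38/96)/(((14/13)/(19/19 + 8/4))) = 3027/1120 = 2.70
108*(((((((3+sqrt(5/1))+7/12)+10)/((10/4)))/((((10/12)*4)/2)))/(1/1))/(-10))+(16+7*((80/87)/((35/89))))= -324*sqrt(5)/125-30887/10875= -8.64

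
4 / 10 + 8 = 42 / 5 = 8.40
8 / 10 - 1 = -1 / 5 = -0.20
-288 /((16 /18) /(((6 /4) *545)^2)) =-216531225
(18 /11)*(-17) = -306 /11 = -27.82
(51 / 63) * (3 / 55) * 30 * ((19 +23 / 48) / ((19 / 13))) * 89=1571.30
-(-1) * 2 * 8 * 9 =144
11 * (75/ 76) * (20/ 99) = 125/ 57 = 2.19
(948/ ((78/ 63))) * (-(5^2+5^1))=-298620/ 13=-22970.77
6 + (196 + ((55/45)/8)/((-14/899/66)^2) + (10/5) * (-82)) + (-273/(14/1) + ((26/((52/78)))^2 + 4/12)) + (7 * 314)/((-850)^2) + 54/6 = 2745721.11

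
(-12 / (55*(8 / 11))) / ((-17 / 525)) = 315 / 34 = 9.26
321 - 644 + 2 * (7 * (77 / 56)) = -1215 / 4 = -303.75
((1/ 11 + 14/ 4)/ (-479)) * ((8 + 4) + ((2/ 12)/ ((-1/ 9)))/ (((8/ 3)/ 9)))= -8769/ 168608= -0.05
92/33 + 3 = 191/33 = 5.79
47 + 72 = 119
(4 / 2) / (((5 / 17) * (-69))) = -34 / 345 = -0.10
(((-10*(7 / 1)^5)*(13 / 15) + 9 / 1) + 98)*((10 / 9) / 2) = -2183305 / 27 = -80863.15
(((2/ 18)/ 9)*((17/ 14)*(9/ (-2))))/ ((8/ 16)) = -0.13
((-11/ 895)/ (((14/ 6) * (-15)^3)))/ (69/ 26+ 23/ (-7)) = -286/ 115790625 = -0.00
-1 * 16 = -16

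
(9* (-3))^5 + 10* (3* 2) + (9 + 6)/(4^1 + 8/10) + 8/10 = -573953723/40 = -14348843.08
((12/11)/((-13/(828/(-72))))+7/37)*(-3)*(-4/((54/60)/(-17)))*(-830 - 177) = 4181829320/15873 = 263455.51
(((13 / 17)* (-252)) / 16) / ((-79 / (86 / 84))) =1677 / 10744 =0.16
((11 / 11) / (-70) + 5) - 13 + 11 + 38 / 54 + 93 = 182743 / 1890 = 96.69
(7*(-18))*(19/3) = -798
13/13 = 1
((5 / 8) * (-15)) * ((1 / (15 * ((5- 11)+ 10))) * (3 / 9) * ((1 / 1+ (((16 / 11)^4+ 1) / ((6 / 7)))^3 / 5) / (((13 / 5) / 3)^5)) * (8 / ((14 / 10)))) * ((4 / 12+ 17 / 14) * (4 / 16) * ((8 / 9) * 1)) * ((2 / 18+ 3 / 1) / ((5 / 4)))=-2815214605502399984375 / 101647964351777297454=-27.70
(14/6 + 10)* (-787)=-29119/3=-9706.33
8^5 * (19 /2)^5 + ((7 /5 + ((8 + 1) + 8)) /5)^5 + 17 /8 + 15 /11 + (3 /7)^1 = 2535526054.82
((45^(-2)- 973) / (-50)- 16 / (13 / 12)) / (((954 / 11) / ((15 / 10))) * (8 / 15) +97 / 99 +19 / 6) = 67916332 / 506507625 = 0.13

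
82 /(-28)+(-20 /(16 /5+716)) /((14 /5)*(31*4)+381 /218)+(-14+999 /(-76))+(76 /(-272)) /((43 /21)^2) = -86170315496323489 /2858999023114766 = -30.14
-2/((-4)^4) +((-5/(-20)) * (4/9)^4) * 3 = 6005/279936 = 0.02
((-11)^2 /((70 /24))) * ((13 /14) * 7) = 9438 /35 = 269.66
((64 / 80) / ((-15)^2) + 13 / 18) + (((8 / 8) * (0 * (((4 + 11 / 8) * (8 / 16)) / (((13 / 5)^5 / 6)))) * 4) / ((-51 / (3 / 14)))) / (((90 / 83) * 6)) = 1633 / 2250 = 0.73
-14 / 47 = -0.30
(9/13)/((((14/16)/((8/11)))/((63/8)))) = 648/143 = 4.53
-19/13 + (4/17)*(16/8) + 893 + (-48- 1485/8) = 1164023/1768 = 658.38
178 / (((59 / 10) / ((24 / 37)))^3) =2460672000 / 10403062487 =0.24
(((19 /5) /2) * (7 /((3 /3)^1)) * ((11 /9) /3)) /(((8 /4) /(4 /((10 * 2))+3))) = 5852 /675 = 8.67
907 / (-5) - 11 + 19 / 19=-957 / 5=-191.40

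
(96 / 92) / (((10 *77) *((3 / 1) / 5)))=4 / 1771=0.00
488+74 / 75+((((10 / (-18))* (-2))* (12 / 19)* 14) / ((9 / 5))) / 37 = 232106398 / 474525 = 489.13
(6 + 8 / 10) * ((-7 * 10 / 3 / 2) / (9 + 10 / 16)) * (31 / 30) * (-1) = 4216 / 495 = 8.52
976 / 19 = 51.37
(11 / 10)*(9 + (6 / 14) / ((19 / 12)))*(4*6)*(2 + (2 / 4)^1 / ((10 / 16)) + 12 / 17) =48501288 / 56525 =858.05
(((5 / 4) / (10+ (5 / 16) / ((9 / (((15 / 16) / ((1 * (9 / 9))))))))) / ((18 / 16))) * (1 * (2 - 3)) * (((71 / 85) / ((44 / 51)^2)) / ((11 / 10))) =-231744 / 2051071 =-0.11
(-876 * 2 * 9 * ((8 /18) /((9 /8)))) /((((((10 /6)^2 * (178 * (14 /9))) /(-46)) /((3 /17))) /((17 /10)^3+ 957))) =2093107297392 /33096875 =63241.84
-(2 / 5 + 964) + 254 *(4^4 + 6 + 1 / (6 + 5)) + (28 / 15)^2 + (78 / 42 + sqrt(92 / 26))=sqrt(598) / 13 + 1136728463 / 17325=65613.91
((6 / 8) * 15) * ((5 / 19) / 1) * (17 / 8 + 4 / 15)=4305 / 608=7.08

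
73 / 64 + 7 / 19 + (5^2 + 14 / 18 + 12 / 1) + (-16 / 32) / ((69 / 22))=9848837 / 251712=39.13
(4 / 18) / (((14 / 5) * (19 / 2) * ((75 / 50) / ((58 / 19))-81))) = -1160 / 11178783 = -0.00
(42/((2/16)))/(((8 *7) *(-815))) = -6/815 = -0.01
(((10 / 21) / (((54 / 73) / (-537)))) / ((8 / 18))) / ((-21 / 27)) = 196005 / 196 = 1000.03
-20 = -20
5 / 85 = 1 / 17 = 0.06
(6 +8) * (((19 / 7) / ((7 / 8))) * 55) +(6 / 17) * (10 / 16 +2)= 2389.50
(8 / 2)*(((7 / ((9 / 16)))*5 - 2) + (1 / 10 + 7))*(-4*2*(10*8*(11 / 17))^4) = -11627373395968000 / 751689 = -15468329849.14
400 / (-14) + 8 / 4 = -186 / 7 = -26.57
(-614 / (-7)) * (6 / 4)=921 / 7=131.57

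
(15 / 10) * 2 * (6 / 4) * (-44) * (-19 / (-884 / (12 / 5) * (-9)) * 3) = 3762 / 1105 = 3.40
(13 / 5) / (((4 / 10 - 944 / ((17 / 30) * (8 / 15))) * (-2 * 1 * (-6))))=-0.00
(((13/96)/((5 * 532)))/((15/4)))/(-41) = -13/39261600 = -0.00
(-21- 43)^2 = 4096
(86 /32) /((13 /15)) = 645 /208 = 3.10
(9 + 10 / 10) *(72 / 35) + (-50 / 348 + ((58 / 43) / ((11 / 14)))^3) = 3285104156281 / 128893409106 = 25.49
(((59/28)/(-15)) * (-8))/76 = 59/3990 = 0.01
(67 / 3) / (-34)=-67 / 102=-0.66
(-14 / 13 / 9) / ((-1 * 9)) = 14 / 1053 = 0.01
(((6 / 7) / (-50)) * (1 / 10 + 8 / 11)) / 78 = -0.00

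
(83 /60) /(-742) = -83 /44520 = -0.00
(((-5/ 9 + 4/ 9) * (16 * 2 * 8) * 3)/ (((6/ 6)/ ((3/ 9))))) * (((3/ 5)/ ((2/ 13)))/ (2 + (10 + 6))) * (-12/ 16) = 4.62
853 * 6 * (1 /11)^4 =5118 /14641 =0.35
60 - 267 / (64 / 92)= -5181 / 16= -323.81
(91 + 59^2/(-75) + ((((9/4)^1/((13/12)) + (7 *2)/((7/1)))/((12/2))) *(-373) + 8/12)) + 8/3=-400781/1950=-205.53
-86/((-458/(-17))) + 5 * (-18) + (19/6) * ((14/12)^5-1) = -956391815/10684224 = -89.51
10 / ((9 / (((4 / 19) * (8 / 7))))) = 320 / 1197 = 0.27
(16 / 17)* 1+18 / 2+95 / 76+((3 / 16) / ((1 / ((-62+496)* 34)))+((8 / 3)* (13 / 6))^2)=3871193 / 1377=2811.32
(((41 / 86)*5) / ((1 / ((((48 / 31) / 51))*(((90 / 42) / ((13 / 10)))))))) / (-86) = -123000 / 88672493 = -0.00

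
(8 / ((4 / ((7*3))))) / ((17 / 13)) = 546 / 17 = 32.12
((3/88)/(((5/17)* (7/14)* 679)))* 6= 153/74690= 0.00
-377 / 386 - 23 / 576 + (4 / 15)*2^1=-268627 / 555840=-0.48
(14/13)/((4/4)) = 14/13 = 1.08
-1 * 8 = -8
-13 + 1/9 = -116/9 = -12.89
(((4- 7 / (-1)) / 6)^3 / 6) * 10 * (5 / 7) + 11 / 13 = 482471 / 58968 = 8.18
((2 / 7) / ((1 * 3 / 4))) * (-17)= -136 / 21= -6.48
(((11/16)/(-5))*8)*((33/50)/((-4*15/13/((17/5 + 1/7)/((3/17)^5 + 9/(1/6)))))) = 69236486891/6708845587500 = 0.01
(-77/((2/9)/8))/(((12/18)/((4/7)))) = -2376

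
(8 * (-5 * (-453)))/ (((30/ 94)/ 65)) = 3690440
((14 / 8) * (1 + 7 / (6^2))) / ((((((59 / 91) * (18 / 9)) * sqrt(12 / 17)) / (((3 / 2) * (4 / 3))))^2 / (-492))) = -1737328957 / 501264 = -3465.90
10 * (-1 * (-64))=640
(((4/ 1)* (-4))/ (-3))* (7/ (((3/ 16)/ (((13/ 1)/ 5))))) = 23296/ 45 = 517.69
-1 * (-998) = 998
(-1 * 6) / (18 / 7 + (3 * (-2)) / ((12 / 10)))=42 / 17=2.47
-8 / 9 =-0.89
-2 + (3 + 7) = 8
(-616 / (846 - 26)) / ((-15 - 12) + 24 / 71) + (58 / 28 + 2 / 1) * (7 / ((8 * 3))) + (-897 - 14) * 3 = -16961758141 / 6209040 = -2731.78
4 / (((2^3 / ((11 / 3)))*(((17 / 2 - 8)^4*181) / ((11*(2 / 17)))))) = 1936 / 9231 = 0.21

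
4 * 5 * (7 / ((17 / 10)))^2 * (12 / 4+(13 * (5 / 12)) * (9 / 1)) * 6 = 30429000 / 289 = 105290.66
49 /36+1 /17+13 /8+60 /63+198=1730713 /8568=202.00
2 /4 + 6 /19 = 31 /38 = 0.82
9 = 9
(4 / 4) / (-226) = -1 / 226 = -0.00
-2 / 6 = -1 / 3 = -0.33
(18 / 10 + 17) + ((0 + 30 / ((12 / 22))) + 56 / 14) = 389 / 5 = 77.80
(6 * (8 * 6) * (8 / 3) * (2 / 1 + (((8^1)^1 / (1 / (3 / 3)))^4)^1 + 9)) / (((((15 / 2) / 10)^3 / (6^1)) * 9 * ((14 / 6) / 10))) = 448593920 / 21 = 21361615.24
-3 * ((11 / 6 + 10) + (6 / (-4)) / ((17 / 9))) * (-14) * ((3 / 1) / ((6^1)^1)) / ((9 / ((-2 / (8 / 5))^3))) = -492625 / 9792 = -50.31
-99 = -99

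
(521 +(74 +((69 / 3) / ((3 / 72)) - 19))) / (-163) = -1128 / 163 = -6.92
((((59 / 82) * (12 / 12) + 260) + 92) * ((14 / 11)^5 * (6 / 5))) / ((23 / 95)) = 886662562464 / 151871093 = 5838.26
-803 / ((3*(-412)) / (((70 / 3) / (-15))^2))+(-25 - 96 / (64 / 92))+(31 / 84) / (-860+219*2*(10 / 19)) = -1353047368427 / 8381711520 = -161.43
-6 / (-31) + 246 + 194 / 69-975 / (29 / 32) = -51290762 / 62031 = -826.86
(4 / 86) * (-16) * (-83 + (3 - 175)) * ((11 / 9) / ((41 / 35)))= 1047200 / 5289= 198.00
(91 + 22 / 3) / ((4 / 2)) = 295 / 6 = 49.17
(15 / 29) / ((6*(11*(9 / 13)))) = 65 / 5742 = 0.01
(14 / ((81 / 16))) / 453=224 / 36693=0.01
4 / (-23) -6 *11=-1522 / 23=-66.17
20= 20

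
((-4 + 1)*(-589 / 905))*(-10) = -3534 / 181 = -19.52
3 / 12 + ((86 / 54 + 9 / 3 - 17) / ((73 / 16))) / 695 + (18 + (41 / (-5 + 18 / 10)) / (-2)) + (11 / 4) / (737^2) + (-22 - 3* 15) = -18332558870569 / 432906088032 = -42.35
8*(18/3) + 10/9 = 442/9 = 49.11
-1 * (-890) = 890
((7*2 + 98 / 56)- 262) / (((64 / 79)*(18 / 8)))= -77815 / 576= -135.10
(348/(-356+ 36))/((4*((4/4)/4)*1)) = -87/80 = -1.09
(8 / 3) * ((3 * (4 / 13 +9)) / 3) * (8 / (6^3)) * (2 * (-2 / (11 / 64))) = -22528 / 1053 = -21.39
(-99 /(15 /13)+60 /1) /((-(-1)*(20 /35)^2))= -6321 /80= -79.01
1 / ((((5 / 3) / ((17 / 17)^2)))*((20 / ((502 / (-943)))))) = -753 / 47150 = -0.02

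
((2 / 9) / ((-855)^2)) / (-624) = -1 / 2052718200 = -0.00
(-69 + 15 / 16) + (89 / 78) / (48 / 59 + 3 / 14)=-66.95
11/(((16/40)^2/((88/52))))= 3025/26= 116.35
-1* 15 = -15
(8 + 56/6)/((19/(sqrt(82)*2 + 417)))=104*sqrt(82)/57 + 7228/19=396.94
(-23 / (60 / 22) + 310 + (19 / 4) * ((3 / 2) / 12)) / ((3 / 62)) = 4496147 / 720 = 6244.65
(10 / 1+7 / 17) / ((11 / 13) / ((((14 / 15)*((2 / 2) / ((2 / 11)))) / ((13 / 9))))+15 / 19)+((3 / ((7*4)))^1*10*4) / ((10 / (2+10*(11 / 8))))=16.88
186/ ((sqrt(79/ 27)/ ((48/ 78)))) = 4464*sqrt(237)/ 1027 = 66.92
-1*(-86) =86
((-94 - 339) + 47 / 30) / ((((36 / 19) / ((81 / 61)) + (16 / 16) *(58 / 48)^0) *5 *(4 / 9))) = -6639759 / 83000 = -80.00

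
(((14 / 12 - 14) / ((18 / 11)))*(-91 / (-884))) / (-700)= 847 / 734400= 0.00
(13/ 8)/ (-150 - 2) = -13/ 1216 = -0.01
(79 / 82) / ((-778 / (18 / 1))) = -711 / 31898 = -0.02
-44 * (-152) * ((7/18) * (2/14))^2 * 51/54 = 14212/729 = 19.50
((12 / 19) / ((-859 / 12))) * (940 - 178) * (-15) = 1645920 / 16321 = 100.85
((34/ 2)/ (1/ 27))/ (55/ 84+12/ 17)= 337.34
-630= -630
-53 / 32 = -1.66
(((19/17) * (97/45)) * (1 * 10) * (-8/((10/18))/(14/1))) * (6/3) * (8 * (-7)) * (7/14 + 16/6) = 2241088/255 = 8788.58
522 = 522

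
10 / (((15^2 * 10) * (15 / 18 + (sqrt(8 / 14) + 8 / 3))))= 98 / 73575 -8 * sqrt(7) / 73575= 0.00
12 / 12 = 1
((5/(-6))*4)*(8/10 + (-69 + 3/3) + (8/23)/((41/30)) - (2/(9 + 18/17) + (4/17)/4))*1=1842240542/8223903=224.01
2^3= 8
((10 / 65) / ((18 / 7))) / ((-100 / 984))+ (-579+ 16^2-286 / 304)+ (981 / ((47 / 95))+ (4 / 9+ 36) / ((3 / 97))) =2836.71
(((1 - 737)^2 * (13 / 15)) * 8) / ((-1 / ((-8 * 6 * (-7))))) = -6309675008 / 5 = -1261935001.60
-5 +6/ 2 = -2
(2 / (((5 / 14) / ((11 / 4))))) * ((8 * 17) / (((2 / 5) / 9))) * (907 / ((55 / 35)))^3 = 1096390953335916 / 121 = 9061082258974.51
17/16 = 1.06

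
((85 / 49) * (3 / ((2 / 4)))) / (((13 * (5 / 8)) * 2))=408 / 637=0.64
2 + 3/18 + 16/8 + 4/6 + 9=83/6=13.83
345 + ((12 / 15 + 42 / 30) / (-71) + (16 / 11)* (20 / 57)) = 76898528 / 222585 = 345.48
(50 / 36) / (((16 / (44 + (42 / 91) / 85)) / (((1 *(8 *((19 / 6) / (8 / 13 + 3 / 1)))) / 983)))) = 2309735 / 84825036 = 0.03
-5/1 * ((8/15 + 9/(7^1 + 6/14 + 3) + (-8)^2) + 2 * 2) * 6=-151978/73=-2081.89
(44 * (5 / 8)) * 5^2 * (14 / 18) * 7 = 67375 / 18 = 3743.06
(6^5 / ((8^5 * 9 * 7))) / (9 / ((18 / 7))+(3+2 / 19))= 513 / 899584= 0.00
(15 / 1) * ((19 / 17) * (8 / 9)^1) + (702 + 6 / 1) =36868 / 51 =722.90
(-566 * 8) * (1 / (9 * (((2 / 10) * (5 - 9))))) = 5660 / 9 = 628.89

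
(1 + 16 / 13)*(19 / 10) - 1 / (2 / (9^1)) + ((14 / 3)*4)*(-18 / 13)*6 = -10097 / 65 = -155.34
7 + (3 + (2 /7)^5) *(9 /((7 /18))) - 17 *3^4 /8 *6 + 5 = -447667323 /470596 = -951.28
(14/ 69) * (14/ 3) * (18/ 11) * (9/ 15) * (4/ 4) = 1176/ 1265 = 0.93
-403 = -403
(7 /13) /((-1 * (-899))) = 7 /11687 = 0.00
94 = 94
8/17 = 0.47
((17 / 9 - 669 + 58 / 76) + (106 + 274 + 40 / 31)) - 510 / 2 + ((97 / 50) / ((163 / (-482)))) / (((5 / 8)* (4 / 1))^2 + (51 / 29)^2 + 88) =-7641216283442581 / 14147346702150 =-540.12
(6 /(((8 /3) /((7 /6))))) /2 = 21 /16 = 1.31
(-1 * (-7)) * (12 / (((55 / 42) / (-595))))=-419832 / 11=-38166.55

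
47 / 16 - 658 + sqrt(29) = -10481 / 16 + sqrt(29) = -649.68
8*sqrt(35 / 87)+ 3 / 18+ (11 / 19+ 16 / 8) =313 / 114+ 8*sqrt(3045) / 87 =7.82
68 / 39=1.74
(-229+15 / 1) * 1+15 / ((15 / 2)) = -212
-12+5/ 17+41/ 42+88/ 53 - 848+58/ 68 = -16200470/ 18921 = -856.22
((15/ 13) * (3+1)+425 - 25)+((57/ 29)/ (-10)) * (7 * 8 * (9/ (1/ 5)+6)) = -295448/ 1885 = -156.74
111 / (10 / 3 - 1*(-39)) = 333 / 127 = 2.62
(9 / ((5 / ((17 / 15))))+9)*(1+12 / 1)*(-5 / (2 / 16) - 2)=-150696 / 25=-6027.84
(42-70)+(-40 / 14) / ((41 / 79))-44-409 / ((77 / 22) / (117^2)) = -1599734.93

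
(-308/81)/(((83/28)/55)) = -70.55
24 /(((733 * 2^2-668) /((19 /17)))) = 57 /4811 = 0.01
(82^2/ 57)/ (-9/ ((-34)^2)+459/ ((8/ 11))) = 15545888/ 83171151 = 0.19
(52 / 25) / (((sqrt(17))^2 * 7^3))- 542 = -79009998 / 145775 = -542.00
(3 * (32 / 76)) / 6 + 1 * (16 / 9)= 340 / 171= 1.99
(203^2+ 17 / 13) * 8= 4285872 / 13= 329682.46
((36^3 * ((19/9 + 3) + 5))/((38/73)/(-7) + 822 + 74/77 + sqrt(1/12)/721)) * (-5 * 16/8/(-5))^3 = 12491634488105066950656/2723722921976953319 - 3509075586272256 * sqrt(3)/2723722921976953319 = 4586.23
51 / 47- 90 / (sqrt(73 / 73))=-88.91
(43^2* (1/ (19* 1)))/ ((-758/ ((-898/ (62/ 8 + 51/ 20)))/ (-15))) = -124530150/ 741703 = -167.90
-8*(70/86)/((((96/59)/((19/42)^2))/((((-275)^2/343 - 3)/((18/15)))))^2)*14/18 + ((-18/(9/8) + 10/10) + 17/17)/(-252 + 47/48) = -237619095188258274319877/90299696002327881216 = -2631.45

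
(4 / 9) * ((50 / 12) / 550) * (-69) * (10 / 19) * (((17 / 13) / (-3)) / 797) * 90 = 39100 / 6496347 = 0.01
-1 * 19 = -19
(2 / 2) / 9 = 1 / 9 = 0.11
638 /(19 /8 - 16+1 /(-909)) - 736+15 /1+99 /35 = -2653084864 /3468115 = -764.99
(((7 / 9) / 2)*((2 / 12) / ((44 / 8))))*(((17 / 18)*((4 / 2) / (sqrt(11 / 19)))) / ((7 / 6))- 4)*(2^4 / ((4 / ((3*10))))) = -560 / 99 + 680*sqrt(209) / 3267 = -2.65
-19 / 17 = -1.12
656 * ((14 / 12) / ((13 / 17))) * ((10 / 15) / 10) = 39032 / 585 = 66.72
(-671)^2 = 450241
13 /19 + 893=16980 /19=893.68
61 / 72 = 0.85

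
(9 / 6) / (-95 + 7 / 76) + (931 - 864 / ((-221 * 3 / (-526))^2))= 136392803101 / 352290133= 387.16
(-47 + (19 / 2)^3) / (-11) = -6483 / 88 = -73.67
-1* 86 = -86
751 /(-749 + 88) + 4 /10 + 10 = 30617 /3305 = 9.26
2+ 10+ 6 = 18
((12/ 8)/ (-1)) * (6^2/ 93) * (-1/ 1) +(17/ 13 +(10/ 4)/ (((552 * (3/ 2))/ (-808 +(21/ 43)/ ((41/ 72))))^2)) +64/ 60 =1430538697425101/ 268361595964215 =5.33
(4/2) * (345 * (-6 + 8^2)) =40020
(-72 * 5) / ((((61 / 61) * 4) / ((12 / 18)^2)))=-40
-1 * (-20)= 20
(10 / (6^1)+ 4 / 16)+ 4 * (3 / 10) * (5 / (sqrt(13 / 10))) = 23 / 12+ 6 * sqrt(130) / 13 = 7.18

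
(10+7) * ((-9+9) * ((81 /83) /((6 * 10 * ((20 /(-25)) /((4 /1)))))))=0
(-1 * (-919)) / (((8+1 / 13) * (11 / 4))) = 47788 / 1155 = 41.37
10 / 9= 1.11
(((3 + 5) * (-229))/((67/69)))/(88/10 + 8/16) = -421360/2077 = -202.87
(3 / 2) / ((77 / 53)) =159 / 154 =1.03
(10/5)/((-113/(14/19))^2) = 392/4609609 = 0.00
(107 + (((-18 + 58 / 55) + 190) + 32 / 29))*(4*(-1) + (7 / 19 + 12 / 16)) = -98209893 / 121220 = -810.18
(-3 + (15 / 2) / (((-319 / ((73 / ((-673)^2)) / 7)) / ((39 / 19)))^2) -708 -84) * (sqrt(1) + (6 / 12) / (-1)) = -587140487730558691056375 / 1477082988001405817956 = -397.50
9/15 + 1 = 8/5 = 1.60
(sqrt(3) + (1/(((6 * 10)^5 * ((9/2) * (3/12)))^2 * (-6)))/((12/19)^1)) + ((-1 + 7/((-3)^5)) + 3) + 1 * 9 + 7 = sqrt(3) + 990209214719999999981/55099802880000000000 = 19.70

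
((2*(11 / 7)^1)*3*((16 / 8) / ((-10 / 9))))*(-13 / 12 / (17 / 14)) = 1287 / 85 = 15.14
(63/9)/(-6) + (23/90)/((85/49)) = -3899/3825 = -1.02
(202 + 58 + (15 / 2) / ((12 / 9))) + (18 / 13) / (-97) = 2679481 / 10088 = 265.61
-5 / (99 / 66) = -10 / 3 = -3.33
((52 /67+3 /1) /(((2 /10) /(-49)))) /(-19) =61985 /1273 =48.69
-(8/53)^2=-0.02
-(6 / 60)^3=-1 / 1000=-0.00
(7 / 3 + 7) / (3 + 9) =7 / 9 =0.78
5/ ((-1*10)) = -1/ 2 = -0.50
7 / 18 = 0.39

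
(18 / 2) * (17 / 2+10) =333 / 2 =166.50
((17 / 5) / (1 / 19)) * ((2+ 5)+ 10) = 5491 / 5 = 1098.20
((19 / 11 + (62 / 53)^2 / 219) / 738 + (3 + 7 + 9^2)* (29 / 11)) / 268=0.90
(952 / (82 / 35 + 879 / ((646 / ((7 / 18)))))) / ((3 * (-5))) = -8609888 / 389617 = -22.10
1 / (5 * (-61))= -1 / 305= -0.00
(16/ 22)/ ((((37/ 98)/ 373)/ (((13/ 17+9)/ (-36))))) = -194.89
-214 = -214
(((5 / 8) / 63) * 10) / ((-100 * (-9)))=1 / 9072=0.00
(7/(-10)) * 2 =-7/5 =-1.40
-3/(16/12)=-9/4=-2.25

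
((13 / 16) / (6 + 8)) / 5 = 13 / 1120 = 0.01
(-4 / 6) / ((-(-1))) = -2 / 3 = -0.67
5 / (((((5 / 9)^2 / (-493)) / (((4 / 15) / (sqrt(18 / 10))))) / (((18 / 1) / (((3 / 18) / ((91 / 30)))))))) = -29071224*sqrt(5) / 125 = -520041.86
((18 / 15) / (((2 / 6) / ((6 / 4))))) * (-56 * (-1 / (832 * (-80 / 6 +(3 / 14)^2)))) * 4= -55566 / 507845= -0.11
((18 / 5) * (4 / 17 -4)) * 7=-8064 / 85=-94.87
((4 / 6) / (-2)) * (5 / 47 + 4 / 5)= -71 / 235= -0.30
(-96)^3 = -884736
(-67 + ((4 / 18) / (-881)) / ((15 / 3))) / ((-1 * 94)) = 2656217 / 3726630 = 0.71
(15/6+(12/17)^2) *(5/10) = 1.50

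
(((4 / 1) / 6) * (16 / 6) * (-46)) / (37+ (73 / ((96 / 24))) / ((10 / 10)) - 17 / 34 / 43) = -126592 / 85509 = -1.48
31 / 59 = 0.53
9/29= 0.31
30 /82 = 15 /41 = 0.37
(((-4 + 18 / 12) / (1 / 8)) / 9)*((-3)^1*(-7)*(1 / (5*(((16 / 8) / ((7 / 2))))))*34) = -1666 / 3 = -555.33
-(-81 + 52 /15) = 1163 /15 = 77.53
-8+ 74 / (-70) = -9.06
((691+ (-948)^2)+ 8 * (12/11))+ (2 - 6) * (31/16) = 899395.98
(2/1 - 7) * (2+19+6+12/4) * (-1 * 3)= 450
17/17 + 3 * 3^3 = 82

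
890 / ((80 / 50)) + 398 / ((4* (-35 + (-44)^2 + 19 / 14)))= 59263997 / 106532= 556.30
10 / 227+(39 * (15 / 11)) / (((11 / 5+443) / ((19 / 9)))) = 1646585 / 5558322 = 0.30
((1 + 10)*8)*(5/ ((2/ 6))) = 1320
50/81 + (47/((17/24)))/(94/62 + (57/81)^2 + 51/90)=21143465170/802241577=26.36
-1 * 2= -2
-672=-672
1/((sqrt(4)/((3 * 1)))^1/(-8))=-12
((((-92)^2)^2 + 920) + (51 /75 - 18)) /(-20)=-1791004967 /500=-3582009.93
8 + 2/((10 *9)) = 361/45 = 8.02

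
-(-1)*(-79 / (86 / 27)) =-2133 / 86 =-24.80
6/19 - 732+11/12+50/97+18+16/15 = -78642883/110580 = -711.19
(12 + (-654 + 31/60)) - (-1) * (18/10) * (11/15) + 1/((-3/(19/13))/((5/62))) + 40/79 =-6109803263/9551100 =-639.70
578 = 578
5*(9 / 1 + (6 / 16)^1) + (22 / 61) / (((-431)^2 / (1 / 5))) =21246414551 / 453256840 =46.88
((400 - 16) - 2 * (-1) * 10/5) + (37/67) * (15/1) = 26551/67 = 396.28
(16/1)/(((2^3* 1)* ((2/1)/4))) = 4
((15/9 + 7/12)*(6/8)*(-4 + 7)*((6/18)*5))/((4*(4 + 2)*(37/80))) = 225/296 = 0.76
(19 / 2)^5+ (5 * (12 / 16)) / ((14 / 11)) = 17333353 / 224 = 77381.04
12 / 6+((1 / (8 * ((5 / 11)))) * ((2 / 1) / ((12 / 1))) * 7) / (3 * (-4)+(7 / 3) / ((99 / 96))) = 151699 / 77120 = 1.97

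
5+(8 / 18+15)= 184 / 9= 20.44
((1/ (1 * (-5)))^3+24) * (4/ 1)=11996/ 125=95.97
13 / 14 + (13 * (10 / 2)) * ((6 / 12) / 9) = 286 / 63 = 4.54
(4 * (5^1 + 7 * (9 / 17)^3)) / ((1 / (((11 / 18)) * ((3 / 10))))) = 326348 / 73695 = 4.43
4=4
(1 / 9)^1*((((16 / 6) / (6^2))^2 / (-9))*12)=-16 / 19683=-0.00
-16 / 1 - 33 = -49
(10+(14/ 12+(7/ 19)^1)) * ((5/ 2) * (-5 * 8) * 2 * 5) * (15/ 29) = -3287500/ 551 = -5966.42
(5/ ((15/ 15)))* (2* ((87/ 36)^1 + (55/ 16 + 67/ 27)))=18005/ 216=83.36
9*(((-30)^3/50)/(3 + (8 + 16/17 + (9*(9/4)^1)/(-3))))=-330480/353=-936.20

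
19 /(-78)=-19 /78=-0.24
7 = 7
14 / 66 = 7 / 33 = 0.21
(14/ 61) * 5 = 70/ 61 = 1.15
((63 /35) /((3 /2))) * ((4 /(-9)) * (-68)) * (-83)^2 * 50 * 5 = 187380800 /3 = 62460266.67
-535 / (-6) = 535 / 6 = 89.17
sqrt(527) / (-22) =-sqrt(527) / 22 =-1.04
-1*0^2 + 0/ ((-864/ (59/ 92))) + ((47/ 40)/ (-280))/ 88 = -47/ 985600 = -0.00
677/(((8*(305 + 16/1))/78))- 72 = -22015/428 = -51.44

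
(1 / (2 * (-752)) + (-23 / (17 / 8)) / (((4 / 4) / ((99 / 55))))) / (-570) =2490709 / 72868800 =0.03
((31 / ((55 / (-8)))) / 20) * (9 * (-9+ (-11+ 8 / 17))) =185256 / 4675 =39.63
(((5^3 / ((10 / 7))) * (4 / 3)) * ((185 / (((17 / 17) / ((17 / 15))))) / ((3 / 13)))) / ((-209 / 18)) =-5723900 / 627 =-9129.03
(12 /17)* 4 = 48 /17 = 2.82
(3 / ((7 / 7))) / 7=3 / 7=0.43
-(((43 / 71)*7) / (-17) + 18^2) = -390767 / 1207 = -323.75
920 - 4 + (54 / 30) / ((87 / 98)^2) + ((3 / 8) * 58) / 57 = 293587129 / 319580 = 918.67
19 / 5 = 3.80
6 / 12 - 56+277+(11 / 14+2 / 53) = 222.32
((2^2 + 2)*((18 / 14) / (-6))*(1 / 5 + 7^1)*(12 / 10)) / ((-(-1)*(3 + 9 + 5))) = -1944 / 2975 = -0.65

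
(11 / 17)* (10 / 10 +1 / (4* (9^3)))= 32087 / 49572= 0.65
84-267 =-183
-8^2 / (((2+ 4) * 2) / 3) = -16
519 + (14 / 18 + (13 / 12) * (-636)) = -1523 / 9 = -169.22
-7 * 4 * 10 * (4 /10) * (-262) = 29344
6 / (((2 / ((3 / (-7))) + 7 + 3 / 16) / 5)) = 1440 / 121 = 11.90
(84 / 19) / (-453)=-28 / 2869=-0.01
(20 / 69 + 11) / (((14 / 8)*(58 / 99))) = 51414 / 4669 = 11.01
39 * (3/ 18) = 13/ 2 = 6.50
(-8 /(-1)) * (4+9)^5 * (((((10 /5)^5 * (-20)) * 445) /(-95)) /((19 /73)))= 12350927979520 /361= 34213096896.18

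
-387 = -387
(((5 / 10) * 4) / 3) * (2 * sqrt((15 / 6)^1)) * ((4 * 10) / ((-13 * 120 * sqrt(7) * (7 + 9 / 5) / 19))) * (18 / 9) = -95 * sqrt(70) / 9009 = -0.09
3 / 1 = 3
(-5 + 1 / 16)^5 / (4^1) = -733.63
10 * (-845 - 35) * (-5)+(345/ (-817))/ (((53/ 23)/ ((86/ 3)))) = 44302710/ 1007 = 43994.75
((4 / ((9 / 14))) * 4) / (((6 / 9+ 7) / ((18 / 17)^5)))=141087744 / 32656711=4.32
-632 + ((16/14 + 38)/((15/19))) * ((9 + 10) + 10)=84614/105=805.85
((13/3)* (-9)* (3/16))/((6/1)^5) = -13/13824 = -0.00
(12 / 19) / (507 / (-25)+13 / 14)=-4200 / 128687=-0.03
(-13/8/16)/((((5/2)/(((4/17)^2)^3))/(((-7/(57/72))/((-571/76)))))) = -559104/68912759495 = -0.00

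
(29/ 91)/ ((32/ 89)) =2581/ 2912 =0.89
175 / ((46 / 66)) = 5775 / 23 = 251.09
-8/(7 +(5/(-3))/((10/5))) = -48/37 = -1.30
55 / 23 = 2.39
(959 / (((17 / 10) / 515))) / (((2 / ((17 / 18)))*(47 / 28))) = 34571950 / 423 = 81730.38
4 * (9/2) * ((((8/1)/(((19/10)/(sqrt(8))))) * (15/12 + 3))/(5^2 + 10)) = 2448 * sqrt(2)/133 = 26.03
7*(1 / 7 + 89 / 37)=660 / 37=17.84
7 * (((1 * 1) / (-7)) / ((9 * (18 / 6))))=-1 / 27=-0.04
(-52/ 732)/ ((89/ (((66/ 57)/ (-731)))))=286/ 226210143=0.00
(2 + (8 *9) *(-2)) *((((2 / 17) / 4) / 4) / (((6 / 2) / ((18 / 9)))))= -71 / 102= -0.70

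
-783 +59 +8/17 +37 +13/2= -23121/34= -680.03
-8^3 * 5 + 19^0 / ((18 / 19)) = -46061 / 18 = -2558.94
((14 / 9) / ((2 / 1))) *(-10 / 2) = -35 / 9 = -3.89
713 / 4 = 178.25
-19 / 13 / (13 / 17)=-323 / 169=-1.91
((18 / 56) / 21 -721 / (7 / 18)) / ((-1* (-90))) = -121127 / 5880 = -20.60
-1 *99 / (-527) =99 / 527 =0.19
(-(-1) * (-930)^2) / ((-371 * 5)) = -172980 / 371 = -466.25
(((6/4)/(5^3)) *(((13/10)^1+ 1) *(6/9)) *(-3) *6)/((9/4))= -0.15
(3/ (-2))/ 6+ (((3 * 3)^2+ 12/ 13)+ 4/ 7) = 29937/ 364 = 82.24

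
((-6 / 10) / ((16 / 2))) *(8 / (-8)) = 3 / 40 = 0.08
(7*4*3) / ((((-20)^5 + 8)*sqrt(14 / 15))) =-sqrt(210) / 533332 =-0.00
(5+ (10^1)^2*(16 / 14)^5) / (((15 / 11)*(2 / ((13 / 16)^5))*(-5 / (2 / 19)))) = -0.55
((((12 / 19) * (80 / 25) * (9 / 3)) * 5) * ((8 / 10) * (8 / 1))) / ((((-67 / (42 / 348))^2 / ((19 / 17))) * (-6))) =-37632 / 320896165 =-0.00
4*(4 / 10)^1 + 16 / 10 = 16 / 5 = 3.20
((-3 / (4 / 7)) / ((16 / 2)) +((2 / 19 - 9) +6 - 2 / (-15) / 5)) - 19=-1027109 / 45600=-22.52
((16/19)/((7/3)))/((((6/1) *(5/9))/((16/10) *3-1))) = 72/175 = 0.41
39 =39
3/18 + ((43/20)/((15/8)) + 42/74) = 10439/5550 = 1.88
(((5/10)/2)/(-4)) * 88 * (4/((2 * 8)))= -11/8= -1.38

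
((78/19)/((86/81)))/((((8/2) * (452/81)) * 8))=255879/11817088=0.02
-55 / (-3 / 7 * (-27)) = -385 / 81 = -4.75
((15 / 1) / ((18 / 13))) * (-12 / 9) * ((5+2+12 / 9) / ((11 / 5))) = -16250 / 297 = -54.71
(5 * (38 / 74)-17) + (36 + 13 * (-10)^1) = -4012 / 37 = -108.43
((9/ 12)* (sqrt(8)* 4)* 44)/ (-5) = -74.67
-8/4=-2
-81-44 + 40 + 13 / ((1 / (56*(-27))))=-19741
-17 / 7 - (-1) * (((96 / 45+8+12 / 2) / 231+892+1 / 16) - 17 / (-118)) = 889.85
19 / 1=19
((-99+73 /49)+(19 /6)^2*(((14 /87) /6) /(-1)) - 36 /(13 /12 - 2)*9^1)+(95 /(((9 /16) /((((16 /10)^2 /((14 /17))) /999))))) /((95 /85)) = 719965470881 /2810766420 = 256.15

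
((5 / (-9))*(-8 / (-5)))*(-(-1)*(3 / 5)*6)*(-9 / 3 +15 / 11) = 288 / 55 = 5.24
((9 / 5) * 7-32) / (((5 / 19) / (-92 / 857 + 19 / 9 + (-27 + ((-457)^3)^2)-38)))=-671556453560075448.20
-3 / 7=-0.43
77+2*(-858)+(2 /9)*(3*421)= -4075 /3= -1358.33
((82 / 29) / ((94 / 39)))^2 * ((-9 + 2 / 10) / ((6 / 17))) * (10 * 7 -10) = -3824974296 / 1857769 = -2058.91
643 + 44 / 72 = 11585 / 18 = 643.61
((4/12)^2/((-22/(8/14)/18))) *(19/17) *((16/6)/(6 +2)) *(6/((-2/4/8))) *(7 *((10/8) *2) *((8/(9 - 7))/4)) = 6080/187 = 32.51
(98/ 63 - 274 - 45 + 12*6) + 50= -1759/ 9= -195.44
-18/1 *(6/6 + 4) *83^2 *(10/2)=-3100050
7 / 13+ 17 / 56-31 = -21955 / 728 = -30.16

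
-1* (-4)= 4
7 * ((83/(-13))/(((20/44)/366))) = -2339106/65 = -35986.25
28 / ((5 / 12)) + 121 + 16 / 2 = 981 / 5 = 196.20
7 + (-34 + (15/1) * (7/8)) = -111/8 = -13.88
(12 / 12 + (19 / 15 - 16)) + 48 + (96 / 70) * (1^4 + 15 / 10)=3958 / 105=37.70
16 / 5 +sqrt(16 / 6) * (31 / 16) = 31 * sqrt(6) / 24 +16 / 5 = 6.36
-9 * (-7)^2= -441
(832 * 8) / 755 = 6656 / 755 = 8.82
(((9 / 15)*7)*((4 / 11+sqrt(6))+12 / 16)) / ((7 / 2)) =147 / 110+6*sqrt(6) / 5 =4.28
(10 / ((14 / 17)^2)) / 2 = 1445 / 196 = 7.37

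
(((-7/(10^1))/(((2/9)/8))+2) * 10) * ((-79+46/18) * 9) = 159616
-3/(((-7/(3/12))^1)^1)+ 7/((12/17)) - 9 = 43/42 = 1.02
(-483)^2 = 233289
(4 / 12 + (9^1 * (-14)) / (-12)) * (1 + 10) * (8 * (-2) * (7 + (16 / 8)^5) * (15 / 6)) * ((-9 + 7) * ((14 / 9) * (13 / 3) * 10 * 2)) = 1353352000 / 27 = 50124148.15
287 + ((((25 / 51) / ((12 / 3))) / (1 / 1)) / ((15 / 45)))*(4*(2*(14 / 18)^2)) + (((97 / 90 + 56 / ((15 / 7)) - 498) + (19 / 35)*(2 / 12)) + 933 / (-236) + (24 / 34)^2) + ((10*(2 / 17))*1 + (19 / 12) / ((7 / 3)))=-3548497955 / 19335834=-183.52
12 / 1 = 12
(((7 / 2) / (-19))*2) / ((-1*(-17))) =-7 / 323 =-0.02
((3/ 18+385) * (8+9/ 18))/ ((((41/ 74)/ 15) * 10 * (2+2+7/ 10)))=7268095/ 3854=1885.86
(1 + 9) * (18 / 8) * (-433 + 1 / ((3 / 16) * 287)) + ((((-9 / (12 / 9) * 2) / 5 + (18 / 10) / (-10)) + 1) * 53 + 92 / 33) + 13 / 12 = -9317428369 / 947100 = -9837.85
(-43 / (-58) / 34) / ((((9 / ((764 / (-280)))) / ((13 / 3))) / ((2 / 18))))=-106769 / 33543720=-0.00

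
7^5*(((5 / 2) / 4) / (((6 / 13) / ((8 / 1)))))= 1092455 / 6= 182075.83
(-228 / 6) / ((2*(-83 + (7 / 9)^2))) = 1539 / 6674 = 0.23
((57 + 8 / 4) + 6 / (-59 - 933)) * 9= 263349 / 496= 530.95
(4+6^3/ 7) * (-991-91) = -264008/ 7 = -37715.43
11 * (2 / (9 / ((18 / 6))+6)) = 22 / 9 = 2.44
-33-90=-123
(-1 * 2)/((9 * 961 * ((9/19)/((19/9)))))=-722/700569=-0.00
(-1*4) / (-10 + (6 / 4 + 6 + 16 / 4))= -8 / 3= -2.67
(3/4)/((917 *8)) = 3/29344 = 0.00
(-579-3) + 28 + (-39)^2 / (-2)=-2629 / 2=-1314.50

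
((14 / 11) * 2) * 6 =168 / 11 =15.27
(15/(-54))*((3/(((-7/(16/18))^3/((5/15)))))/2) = 640/2250423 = 0.00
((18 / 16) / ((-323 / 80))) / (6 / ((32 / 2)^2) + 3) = -1280 / 13889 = -0.09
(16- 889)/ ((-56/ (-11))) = -9603/ 56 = -171.48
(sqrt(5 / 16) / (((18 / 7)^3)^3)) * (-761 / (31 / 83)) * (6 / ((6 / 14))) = -3.24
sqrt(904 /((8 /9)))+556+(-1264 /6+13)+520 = 3 * sqrt(113)+2635 /3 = 910.22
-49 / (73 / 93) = -4557 / 73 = -62.42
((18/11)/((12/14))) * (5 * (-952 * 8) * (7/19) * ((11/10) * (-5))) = 2798880/19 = 147309.47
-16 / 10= -8 / 5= -1.60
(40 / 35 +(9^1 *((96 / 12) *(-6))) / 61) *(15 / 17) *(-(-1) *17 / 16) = -5.57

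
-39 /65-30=-153 /5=-30.60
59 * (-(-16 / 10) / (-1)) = -472 / 5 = -94.40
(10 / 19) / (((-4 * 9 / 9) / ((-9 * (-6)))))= -135 / 19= -7.11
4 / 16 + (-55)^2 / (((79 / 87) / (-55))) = -57898421 / 316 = -183222.85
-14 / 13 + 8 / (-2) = -66 / 13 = -5.08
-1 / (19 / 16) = -16 / 19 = -0.84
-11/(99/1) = -1/9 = -0.11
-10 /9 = -1.11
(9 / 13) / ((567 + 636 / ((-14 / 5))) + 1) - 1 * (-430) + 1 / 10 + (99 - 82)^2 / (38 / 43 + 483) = 694924167149 / 1613478815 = 430.70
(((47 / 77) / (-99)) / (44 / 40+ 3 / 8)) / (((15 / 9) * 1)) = -376 / 149919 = -0.00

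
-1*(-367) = 367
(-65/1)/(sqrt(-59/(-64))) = -520*sqrt(59)/59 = -67.70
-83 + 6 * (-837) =-5105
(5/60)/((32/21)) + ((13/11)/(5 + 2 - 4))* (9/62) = 4883/43648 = 0.11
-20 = -20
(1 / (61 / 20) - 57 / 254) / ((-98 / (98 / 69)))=-1603 / 1069086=-0.00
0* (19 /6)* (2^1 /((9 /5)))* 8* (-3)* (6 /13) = 0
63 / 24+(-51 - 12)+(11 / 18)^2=-38881 / 648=-60.00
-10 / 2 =-5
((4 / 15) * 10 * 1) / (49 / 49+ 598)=8 / 1797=0.00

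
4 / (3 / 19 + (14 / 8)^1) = 304 / 145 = 2.10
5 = 5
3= 3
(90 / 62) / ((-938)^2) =45 / 27275164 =0.00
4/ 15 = 0.27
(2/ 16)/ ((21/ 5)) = 5/ 168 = 0.03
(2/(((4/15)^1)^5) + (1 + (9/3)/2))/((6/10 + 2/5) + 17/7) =5324585/12288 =433.32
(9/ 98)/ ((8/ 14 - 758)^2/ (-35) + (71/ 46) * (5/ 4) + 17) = -28980/ 5166488191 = -0.00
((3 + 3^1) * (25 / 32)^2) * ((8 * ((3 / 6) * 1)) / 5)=375 / 128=2.93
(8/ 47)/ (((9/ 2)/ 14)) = 224/ 423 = 0.53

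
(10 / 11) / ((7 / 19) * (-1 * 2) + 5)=190 / 891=0.21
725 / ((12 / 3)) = 725 / 4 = 181.25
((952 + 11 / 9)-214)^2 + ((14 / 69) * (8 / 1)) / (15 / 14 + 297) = 1416087265249 / 2591433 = 546449.50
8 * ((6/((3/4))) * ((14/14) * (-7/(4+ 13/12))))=-5376/61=-88.13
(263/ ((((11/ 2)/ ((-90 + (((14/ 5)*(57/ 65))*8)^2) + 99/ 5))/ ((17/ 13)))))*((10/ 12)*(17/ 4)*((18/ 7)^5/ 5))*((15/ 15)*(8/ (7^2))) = 3192258274632880704/ 12439102300625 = 256630.92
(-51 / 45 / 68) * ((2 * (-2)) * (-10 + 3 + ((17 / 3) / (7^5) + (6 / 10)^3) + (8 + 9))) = 64389742 / 94539375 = 0.68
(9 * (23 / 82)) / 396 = 23 / 3608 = 0.01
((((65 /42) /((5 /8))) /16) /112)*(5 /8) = 65 /75264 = 0.00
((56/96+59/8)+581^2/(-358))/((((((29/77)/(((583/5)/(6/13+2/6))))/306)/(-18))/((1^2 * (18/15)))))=9683007048253539/4023025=2406897060.86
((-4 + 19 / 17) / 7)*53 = -371 / 17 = -21.82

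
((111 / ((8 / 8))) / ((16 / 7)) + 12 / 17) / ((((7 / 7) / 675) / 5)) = 45228375 / 272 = 166280.79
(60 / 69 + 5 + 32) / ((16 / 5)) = 4355 / 368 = 11.83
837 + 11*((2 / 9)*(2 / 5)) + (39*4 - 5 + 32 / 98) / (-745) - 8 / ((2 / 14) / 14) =17667394 / 328545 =53.77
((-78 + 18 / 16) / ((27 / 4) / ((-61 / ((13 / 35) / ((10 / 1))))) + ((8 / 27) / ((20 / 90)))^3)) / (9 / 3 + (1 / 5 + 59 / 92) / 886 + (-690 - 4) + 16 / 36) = 650190809835000 / 13820260895927791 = 0.05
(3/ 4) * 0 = 0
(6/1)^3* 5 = 1080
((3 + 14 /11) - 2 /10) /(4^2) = 14 /55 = 0.25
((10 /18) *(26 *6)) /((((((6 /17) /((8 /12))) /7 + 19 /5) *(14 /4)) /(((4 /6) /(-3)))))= -1.42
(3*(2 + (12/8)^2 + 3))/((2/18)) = 783/4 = 195.75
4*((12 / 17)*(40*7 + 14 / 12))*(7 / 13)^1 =94472 / 221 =427.48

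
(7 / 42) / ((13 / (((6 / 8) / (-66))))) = -1 / 6864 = -0.00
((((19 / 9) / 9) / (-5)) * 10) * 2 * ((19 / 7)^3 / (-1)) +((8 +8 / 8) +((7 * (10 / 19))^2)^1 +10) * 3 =1168284415 / 10029663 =116.48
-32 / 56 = -4 / 7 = -0.57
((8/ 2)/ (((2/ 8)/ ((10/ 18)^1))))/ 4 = 2.22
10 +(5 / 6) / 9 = 545 / 54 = 10.09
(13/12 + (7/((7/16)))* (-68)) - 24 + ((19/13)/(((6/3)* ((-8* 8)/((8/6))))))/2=-924289/832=-1110.92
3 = 3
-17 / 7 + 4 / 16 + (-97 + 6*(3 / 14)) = -2741 / 28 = -97.89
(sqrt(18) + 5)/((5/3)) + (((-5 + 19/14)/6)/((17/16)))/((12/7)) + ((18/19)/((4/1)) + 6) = 9 * sqrt(2)/5 + 1015/114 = 11.45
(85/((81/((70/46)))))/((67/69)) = 2975/1809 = 1.64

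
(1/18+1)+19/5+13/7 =4229/630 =6.71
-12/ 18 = -2/ 3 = -0.67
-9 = -9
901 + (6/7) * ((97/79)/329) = 901.00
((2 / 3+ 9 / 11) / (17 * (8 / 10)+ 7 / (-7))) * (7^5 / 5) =117649 / 297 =396.12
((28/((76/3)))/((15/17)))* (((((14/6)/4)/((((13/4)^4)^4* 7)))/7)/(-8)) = -2281701376/189643733617206254685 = -0.00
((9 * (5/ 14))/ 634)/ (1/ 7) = 45/ 1268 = 0.04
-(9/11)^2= -81/121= -0.67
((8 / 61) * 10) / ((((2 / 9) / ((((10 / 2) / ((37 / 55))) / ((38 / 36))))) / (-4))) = -166.22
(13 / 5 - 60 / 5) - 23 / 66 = -3217 / 330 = -9.75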